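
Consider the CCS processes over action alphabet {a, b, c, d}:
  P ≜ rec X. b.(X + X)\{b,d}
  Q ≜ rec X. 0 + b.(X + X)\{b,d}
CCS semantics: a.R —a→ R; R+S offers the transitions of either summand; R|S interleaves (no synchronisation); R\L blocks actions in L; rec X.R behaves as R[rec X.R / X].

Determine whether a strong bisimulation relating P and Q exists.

P ~ Q

LTS(P): 2 reachable states
  p0 = rec X. b.(X + X)\{b,d} has moves --b--▸ p1
  p1 = ((rec X. b.(X + X)\{b,d}) + (rec X. b.(X + X)\{b,d}))\{b,d} has moves stopped
LTS(Q): 2 reachable states
  q0 = rec X. 0 + b.(X + X)\{b,d} has moves --b--▸ q1
  q1 = ((rec X. 0 + b.(X + X)\{b,d}) + (rec X. 0 + b.(X + X)\{b,d}))\{b,d} has moves stopped
Coarsest stable partition (strong bisimilarity classes):
  B0 = {p0, q0}
  B1 = {p1, q1}
p0 ∈ B0, q0 ∈ B0 → same block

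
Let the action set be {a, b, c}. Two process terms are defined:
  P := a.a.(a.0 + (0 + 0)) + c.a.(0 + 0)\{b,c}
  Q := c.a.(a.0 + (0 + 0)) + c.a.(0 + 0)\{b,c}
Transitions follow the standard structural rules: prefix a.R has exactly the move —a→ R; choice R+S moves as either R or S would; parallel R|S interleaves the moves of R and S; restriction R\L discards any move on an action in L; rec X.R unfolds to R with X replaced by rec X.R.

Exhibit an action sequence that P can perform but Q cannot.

a

P's transition system — 6 states:
  u0 = a.a.(a.0 + (0 + 0)) + c.a.(0 + 0)\{b,c} has moves =a=> u1, =c=> u2
  u1 = a.(a.0 + (0 + 0)) has moves =a=> u3
  u2 = a.(0 + 0)\{b,c} has moves =a=> u4
  u3 = a.0 + (0 + 0) has moves =a=> u5
  u4 = (0 + 0)\{b,c} has moves (no moves)
  u5 = 0 has moves (no moves)
Q's transition system — 6 states:
  v0 = c.a.(a.0 + (0 + 0)) + c.a.(0 + 0)\{b,c} has moves =c=> v1, =c=> v2
  v1 = a.(0 + 0)\{b,c} has moves =a=> v3
  v2 = a.(a.0 + (0 + 0)) has moves =a=> v4
  v3 = (0 + 0)\{b,c} has moves (no moves)
  v4 = a.0 + (0 + 0) has moves =a=> v5
  v5 = 0 has moves (no moves)
Run σ = ⟨a⟩ on P: start {u0}
  [1] a ⇒ {u1}
  ✓ P
Run σ = ⟨a⟩ on Q: start {v0}
  [1] a ⇒ ∅ (Q stuck)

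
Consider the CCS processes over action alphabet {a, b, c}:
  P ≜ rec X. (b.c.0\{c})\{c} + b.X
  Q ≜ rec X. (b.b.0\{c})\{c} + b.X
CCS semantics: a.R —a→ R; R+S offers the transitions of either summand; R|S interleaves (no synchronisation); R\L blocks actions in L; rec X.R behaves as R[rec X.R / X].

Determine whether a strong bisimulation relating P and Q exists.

NO

P's transition system — 2 states:
  u0 = rec X. (b.c.0\{c})\{c} + b.X has moves =b=> u0, =b=> u1
  u1 = (c.0\{c})\{c} has moves ∅
Q's transition system — 3 states:
  v0 = rec X. (b.b.0\{c})\{c} + b.X has moves =b=> v0, =b=> v1
  v1 = (b.0\{c})\{c} has moves =b=> v2
  v2 = 0\{c}\{c} has moves ∅
Partition-refinement fixed point:
  B0 = {u0}
  B1 = {u1, v2}
  B2 = {v0}
  B3 = {v1}
u0 ∈ B0, v0 ∈ B2 → different blocks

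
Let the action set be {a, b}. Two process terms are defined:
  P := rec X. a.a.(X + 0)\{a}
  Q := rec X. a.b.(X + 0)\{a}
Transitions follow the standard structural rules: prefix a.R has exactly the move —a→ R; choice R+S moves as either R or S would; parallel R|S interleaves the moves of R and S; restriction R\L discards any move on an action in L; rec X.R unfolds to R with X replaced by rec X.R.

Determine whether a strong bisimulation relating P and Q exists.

not bisimilar

LTS(P): 3 reachable states
  m0 = rec X. a.a.(X + 0)\{a} | ··a··> m1
  m1 = a.((rec X. a.a.(X + 0)\{a}) + 0)\{a} | ··a··> m2
  m2 = ((rec X. a.a.(X + 0)\{a}) + 0)\{a} | ∅
LTS(Q): 3 reachable states
  n0 = rec X. a.b.(X + 0)\{a} | ··a··> n1
  n1 = b.((rec X. a.b.(X + 0)\{a}) + 0)\{a} | ··b··> n2
  n2 = ((rec X. a.b.(X + 0)\{a}) + 0)\{a} | ∅
Bisimilarity quotient blocks:
  B0 = {m0}
  B1 = {m1}
  B2 = {m2, n2}
  B3 = {n0}
  B4 = {n1}
m0 ∈ B0, n0 ∈ B3 → different blocks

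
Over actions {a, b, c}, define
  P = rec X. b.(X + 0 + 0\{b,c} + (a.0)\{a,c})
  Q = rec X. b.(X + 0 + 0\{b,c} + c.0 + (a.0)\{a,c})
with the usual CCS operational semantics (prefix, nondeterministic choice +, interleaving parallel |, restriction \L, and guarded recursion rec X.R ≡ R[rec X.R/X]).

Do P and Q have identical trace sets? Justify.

Reachable graph of P (2 states):
  s0 = rec X. b.(X + 0 + 0\{b,c} + (a.0)\{a,c}) → —b→ s1
  s1 = (rec X. b.(X + 0 + 0\{b,c} + (a.0)\{a,c})) + 0 + 0\{b,c} + (a.0)\{a,c} → —b→ s1
Reachable graph of Q (3 states):
  t0 = rec X. b.(X + 0 + 0\{b,c} + c.0 + (a.0)\{a,c}) → —b→ t1
  t1 = (rec X. b.(X + 0 + 0\{b,c} + c.0 + (a.0)\{a,c})) + 0 + 0\{b,c} + c.0 + (a.0)\{a,c} → —b→ t1, —c→ t2
  t2 = 0 → ∅
Run σ = ⟨bc⟩ on Q: start {t0}
  step 1 (b): {t1}
  step 2 (c): {t2}
  — Q admits the full trace.
Run σ = ⟨bc⟩ on P: start {s0}
  step 1 (b): {s1}
  step 2 (c): no successor for P

NO — witness ⟨bc⟩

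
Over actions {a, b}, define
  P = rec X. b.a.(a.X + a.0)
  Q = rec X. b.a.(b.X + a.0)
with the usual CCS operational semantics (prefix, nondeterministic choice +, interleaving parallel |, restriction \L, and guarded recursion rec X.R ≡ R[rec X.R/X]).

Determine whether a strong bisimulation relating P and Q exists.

P's transition system — 4 states:
  p0 = rec X. b.a.(a.X + a.0) :: =b=> p1
  p1 = a.(a.(rec X. b.a.(a.X + a.0)) + a.0) :: =a=> p2
  p2 = a.(rec X. b.a.(a.X + a.0)) + a.0 :: =a=> p0, =a=> p3
  p3 = 0 :: deadlocked
Q's transition system — 4 states:
  q0 = rec X. b.a.(b.X + a.0) :: =b=> q1
  q1 = a.(b.(rec X. b.a.(b.X + a.0)) + a.0) :: =a=> q2
  q2 = b.(rec X. b.a.(b.X + a.0)) + a.0 :: =a=> q3, =b=> q0
  q3 = 0 :: deadlocked
Bisimilarity quotient blocks:
  B0 = {p0}
  B1 = {p1}
  B2 = {p2}
  B3 = {p3, q3}
  B4 = {q0}
  B5 = {q1}
  B6 = {q2}
p0 ∈ B0, q0 ∈ B4 → different blocks

NO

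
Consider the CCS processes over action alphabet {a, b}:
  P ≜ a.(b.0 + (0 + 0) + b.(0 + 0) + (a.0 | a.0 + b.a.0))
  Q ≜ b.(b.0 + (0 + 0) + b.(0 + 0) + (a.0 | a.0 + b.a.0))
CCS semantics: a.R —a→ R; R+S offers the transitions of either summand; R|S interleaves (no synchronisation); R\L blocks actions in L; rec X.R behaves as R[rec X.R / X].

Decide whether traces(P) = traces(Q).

traces(P) ≠ traces(Q) — witness ⟨a⟩

Reachable graph of P (8 states):
  s0 = a.(b.0 + (0 + 0) + b.(0 + 0) + (a.0 | a.0 + b.a.0)) → -a-> s1
  s1 = b.0 + (0 + 0) + b.(0 + 0) + (a.0 | a.0 + b.a.0) → -a-> s2, -a-> s3, -b-> s4, -b-> s5, -b-> s6
  s2 = 0 | a.0 → -a-> s7
  s3 = a.0 | 0 → -a-> s7
  s4 = 0 → stopped
  s5 = 0 + 0 → stopped
  s6 = a.0 → -a-> s4
  s7 = 0 | 0 → stopped
Reachable graph of Q (8 states):
  t0 = b.(b.0 + (0 + 0) + b.(0 + 0) + (a.0 | a.0 + b.a.0)) → -b-> t1
  t1 = b.0 + (0 + 0) + b.(0 + 0) + (a.0 | a.0 + b.a.0) → -a-> t2, -a-> t3, -b-> t4, -b-> t5, -b-> t6
  t2 = 0 | a.0 → -a-> t7
  t3 = a.0 | 0 → -a-> t7
  t4 = 0 → stopped
  t5 = 0 + 0 → stopped
  t6 = a.0 → -a-> t4
  t7 = 0 | 0 → stopped
Run σ = ⟨a⟩ on P: start {s0}
  after a @ step 1: {s1}
  — P admits the full trace.
Run σ = ⟨a⟩ on Q: start {t0}
  after a @ step 1: ∅ (Q stuck)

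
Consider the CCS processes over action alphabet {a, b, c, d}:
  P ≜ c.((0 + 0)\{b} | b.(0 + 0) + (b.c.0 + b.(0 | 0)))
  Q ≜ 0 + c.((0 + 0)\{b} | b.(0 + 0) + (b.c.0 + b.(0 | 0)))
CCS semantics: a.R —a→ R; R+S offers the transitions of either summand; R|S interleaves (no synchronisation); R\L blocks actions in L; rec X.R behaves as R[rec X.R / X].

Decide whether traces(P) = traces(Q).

trace-equivalent

Reachable graph of P (6 states):
  s0 = c.((0 + 0)\{b} | b.(0 + 0) + (b.c.0 + b.(0 | 0))) has moves --c--▸ s1
  s1 = (0 + 0)\{b} | b.(0 + 0) + (b.c.0 + b.(0 | 0)) has moves --b--▸ s2, --b--▸ s3, --b--▸ s4
  s2 = (0 + 0)\{b} | (0 + 0) has moves ∅
  s3 = 0 | 0 has moves ∅
  s4 = c.0 has moves --c--▸ s5
  s5 = 0 has moves ∅
Reachable graph of Q (6 states):
  t0 = 0 + c.((0 + 0)\{b} | b.(0 + 0) + (b.c.0 + b.(0 | 0))) has moves --c--▸ t1
  t1 = (0 + 0)\{b} | b.(0 + 0) + (b.c.0 + b.(0 | 0)) has moves --b--▸ t2, --b--▸ t3, --b--▸ t4
  t2 = (0 + 0)\{b} | (0 + 0) has moves ∅
  t3 = 0 | 0 has moves ∅
  t4 = c.0 has moves --c--▸ t5
  t5 = 0 has moves ∅
Partition-refinement fixed point:
  B0 = {s0, t0}
  B1 = {s1, t1}
  B2 = {s4, t4}
  B3 = {s2, s3, s5, t2, t3, t5}
s0 ∈ B0, t0 ∈ B0 → same block
Bisimilar ⇒ trace-equivalent.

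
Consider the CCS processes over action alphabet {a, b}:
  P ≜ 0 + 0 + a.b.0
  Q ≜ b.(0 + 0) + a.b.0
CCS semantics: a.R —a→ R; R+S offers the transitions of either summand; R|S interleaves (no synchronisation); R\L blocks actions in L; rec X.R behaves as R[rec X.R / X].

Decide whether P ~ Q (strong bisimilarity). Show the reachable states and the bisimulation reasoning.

P's transition system — 3 states:
  m0 = 0 + 0 + a.b.0 ⊢ --a--▸ m1
  m1 = b.0 ⊢ --b--▸ m2
  m2 = 0 ⊢ (no moves)
Q's transition system — 4 states:
  n0 = b.(0 + 0) + a.b.0 ⊢ --a--▸ n1, --b--▸ n2
  n1 = b.0 ⊢ --b--▸ n3
  n2 = 0 + 0 ⊢ (no moves)
  n3 = 0 ⊢ (no moves)
Bisimilarity quotient blocks:
  B0 = {m0}
  B1 = {m1, n1}
  B2 = {m2, n2, n3}
  B3 = {n0}
m0 ∈ B0, n0 ∈ B3 → different blocks

P ≁ Q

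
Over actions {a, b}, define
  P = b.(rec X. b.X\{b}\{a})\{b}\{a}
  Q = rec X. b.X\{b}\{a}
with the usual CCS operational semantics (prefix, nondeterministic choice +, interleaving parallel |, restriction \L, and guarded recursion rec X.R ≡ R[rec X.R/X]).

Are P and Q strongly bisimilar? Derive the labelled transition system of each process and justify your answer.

LTS(P): 2 reachable states
  p0 = b.(rec X. b.X\{b}\{a})\{b}\{a} has moves --b--▸ p1
  p1 = (rec X. b.X\{b}\{a})\{b}\{a} has moves ∅
LTS(Q): 2 reachable states
  q0 = rec X. b.X\{b}\{a} has moves --b--▸ q1
  q1 = (rec X. b.X\{b}\{a})\{b}\{a} has moves ∅
Coarsest stable partition (strong bisimilarity classes):
  B0 = {p0, q0}
  B1 = {p1, q1}
p0 ∈ B0, q0 ∈ B0 → same block

P ~ Q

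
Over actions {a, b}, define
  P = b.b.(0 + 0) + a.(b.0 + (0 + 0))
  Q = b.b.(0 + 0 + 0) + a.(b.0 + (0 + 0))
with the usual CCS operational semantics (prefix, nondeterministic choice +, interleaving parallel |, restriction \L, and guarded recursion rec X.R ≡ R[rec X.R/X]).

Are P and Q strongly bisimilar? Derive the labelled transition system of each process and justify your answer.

LTS(P): 5 reachable states
  p0 = b.b.(0 + 0) + a.(b.0 + (0 + 0)) :: --a--▸ p1, --b--▸ p2
  p1 = b.0 + (0 + 0) :: --b--▸ p3
  p2 = b.(0 + 0) :: --b--▸ p4
  p3 = 0 :: ·
  p4 = 0 + 0 :: ·
LTS(Q): 5 reachable states
  q0 = b.b.(0 + 0 + 0) + a.(b.0 + (0 + 0)) :: --a--▸ q1, --b--▸ q2
  q1 = b.0 + (0 + 0) :: --b--▸ q3
  q2 = b.(0 + 0 + 0) :: --b--▸ q4
  q3 = 0 :: ·
  q4 = 0 + 0 + 0 :: ·
Partition-refinement fixed point:
  B0 = {p0, q0}
  B1 = {p1, p2, q1, q2}
  B2 = {p3, p4, q3, q4}
p0 ∈ B0, q0 ∈ B0 → same block

P ~ Q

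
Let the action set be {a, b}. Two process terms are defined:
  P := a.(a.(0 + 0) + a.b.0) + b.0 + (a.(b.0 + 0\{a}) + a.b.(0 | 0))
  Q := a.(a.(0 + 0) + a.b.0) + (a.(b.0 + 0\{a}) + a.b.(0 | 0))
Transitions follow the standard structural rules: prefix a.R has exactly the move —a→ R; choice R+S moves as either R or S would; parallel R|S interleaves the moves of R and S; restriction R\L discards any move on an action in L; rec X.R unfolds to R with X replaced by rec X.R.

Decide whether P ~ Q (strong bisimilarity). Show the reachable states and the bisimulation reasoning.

P ≁ Q

Reachable graph of P (8 states):
  s0 = a.(a.(0 + 0) + a.b.0) + b.0 + (a.(b.0 + 0\{a}) + a.b.(0 | 0)) | =a=> s1, =a=> s2, =a=> s3, =b=> s4
  s1 = a.(0 + 0) + a.b.0 | =a=> s5, =a=> s6
  s2 = b.(0 | 0) | =b=> s7
  s3 = b.0 + 0\{a} | =b=> s4
  s4 = 0 | ∅
  s5 = 0 + 0 | ∅
  s6 = b.0 | =b=> s4
  s7 = 0 | 0 | ∅
Reachable graph of Q (8 states):
  t0 = a.(a.(0 + 0) + a.b.0) + (a.(b.0 + 0\{a}) + a.b.(0 | 0)) | =a=> t1, =a=> t2, =a=> t3
  t1 = a.(0 + 0) + a.b.0 | =a=> t4, =a=> t5
  t2 = b.(0 | 0) | =b=> t6
  t3 = b.0 + 0\{a} | =b=> t7
  t4 = 0 + 0 | ∅
  t5 = b.0 | =b=> t7
  t6 = 0 | 0 | ∅
  t7 = 0 | ∅
Bisimilarity quotient blocks:
  B0 = {s0}
  B1 = {s4, s5, s7, t4, t6, t7}
  B2 = {s2, s3, s6, t2, t3, t5}
  B3 = {s1, t1}
  B4 = {t0}
s0 ∈ B0, t0 ∈ B4 → different blocks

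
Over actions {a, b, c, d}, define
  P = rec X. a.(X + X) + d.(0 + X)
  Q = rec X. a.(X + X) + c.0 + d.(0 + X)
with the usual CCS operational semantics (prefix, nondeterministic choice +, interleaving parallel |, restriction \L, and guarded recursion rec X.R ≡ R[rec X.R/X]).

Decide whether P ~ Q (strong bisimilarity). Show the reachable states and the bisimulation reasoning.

P's transition system — 3 states:
  u0 = rec X. a.(X + X) + d.(0 + X) has moves ··a··> u1, ··d··> u2
  u1 = (rec X. a.(X + X) + d.(0 + X)) + (rec X. a.(X + X) + d.(0 + X)) has moves ··a··> u1, ··d··> u2
  u2 = 0 + (rec X. a.(X + X) + d.(0 + X)) has moves ··a··> u1, ··d··> u2
Q's transition system — 4 states:
  v0 = rec X. a.(X + X) + c.0 + d.(0 + X) has moves ··a··> v1, ··c··> v2, ··d··> v3
  v1 = (rec X. a.(X + X) + c.0 + d.(0 + X)) + (rec X. a.(X + X) + c.0 + d.(0 + X)) has moves ··a··> v1, ··c··> v2, ··d··> v3
  v2 = 0 has moves ∅
  v3 = 0 + (rec X. a.(X + X) + c.0 + d.(0 + X)) has moves ··a··> v1, ··c··> v2, ··d··> v3
Bisimilarity quotient blocks:
  B0 = {u0, u1, u2}
  B1 = {v0, v1, v3}
  B2 = {v2}
u0 ∈ B0, v0 ∈ B1 → different blocks

not bisimilar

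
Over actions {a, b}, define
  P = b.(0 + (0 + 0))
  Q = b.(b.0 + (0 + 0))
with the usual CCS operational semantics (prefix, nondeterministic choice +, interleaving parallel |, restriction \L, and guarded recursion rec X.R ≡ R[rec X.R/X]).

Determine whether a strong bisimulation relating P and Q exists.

LTS(P): 2 reachable states
  p0 = b.(0 + (0 + 0)) :: -b-> p1
  p1 = 0 + (0 + 0) :: deadlocked
LTS(Q): 3 reachable states
  q0 = b.(b.0 + (0 + 0)) :: -b-> q1
  q1 = b.0 + (0 + 0) :: -b-> q2
  q2 = 0 :: deadlocked
Coarsest stable partition (strong bisimilarity classes):
  B0 = {p0, q1}
  B1 = {p1, q2}
  B2 = {q0}
p0 ∈ B0, q0 ∈ B2 → different blocks

P ≁ Q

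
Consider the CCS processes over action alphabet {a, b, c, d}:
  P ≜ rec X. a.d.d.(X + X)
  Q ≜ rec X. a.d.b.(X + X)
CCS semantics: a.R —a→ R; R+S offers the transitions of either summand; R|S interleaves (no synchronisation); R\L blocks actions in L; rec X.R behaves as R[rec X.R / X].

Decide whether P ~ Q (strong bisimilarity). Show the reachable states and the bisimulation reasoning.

P ≁ Q

P's transition system — 4 states:
  s0 = rec X. a.d.d.(X + X) → =a=> s1
  s1 = d.d.((rec X. a.d.d.(X + X)) + (rec X. a.d.d.(X + X))) → =d=> s2
  s2 = d.((rec X. a.d.d.(X + X)) + (rec X. a.d.d.(X + X))) → =d=> s3
  s3 = (rec X. a.d.d.(X + X)) + (rec X. a.d.d.(X + X)) → =a=> s1
Q's transition system — 4 states:
  t0 = rec X. a.d.b.(X + X) → =a=> t1
  t1 = d.b.((rec X. a.d.b.(X + X)) + (rec X. a.d.b.(X + X))) → =d=> t2
  t2 = b.((rec X. a.d.b.(X + X)) + (rec X. a.d.b.(X + X))) → =b=> t3
  t3 = (rec X. a.d.b.(X + X)) + (rec X. a.d.b.(X + X)) → =a=> t1
Partition-refinement fixed point:
  B0 = {s0, s3}
  B1 = {s1}
  B2 = {s2}
  B3 = {t0, t3}
  B4 = {t1}
  B5 = {t2}
s0 ∈ B0, t0 ∈ B3 → different blocks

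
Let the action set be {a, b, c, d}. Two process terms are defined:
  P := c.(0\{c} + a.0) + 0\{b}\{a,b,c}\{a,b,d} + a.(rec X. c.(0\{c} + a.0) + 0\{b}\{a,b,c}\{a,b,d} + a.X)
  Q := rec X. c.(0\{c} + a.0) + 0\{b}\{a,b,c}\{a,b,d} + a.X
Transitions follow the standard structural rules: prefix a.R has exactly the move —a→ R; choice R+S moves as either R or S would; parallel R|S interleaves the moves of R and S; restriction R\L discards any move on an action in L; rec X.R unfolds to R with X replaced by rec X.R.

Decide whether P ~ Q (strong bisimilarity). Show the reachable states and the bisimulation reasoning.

P's transition system — 4 states:
  u0 = c.(0\{c} + a.0) + 0\{b}\{a,b,c}\{a,b,d} + a.(rec X. c.(0\{c} + a.0) + 0\{b}\{a,b,c}\{a,b,d} + a.X) has moves ··a··> u1, ··c··> u2
  u1 = rec X. c.(0\{c} + a.0) + 0\{b}\{a,b,c}\{a,b,d} + a.X has moves ··a··> u1, ··c··> u2
  u2 = 0\{c} + a.0 has moves ··a··> u3
  u3 = 0 has moves (no moves)
Q's transition system — 3 states:
  v0 = rec X. c.(0\{c} + a.0) + 0\{b}\{a,b,c}\{a,b,d} + a.X has moves ··a··> v0, ··c··> v1
  v1 = 0\{c} + a.0 has moves ··a··> v2
  v2 = 0 has moves (no moves)
Bisimilarity quotient blocks:
  B0 = {u0, u1, v0}
  B1 = {u2, v1}
  B2 = {u3, v2}
u0 ∈ B0, v0 ∈ B0 → same block

bisimilar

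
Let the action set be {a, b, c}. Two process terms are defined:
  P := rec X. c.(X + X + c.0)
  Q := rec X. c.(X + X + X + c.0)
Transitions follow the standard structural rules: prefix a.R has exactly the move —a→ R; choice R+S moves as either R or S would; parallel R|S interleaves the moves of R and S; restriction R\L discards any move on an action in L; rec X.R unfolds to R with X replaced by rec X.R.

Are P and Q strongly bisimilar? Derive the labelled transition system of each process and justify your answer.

P ~ Q

Reachable graph of P (3 states):
  s0 = rec X. c.(X + X + c.0) :: —c→ s1
  s1 = (rec X. c.(X + X + c.0)) + (rec X. c.(X + X + c.0)) + c.0 :: —c→ s1, —c→ s2
  s2 = 0 :: stopped
Reachable graph of Q (3 states):
  t0 = rec X. c.(X + X + X + c.0) :: —c→ t1
  t1 = (rec X. c.(X + X + X + c.0)) + (rec X. c.(X + X + X + c.0)) + (rec X. c.(X + X + X + c.0)) + c.0 :: —c→ t1, —c→ t2
  t2 = 0 :: stopped
Coarsest stable partition (strong bisimilarity classes):
  B0 = {s0, t0}
  B1 = {s1, t1}
  B2 = {s2, t2}
s0 ∈ B0, t0 ∈ B0 → same block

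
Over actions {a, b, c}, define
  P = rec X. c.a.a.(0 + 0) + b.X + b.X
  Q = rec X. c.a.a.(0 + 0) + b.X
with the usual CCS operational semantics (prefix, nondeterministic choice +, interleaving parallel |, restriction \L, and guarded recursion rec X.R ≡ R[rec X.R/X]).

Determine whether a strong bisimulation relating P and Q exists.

bisimilar

P's transition system — 4 states:
  s0 = rec X. c.a.a.(0 + 0) + b.X + b.X has moves -b-> s0, -c-> s1
  s1 = a.a.(0 + 0) has moves -a-> s2
  s2 = a.(0 + 0) has moves -a-> s3
  s3 = 0 + 0 has moves (no moves)
Q's transition system — 4 states:
  t0 = rec X. c.a.a.(0 + 0) + b.X has moves -b-> t0, -c-> t1
  t1 = a.a.(0 + 0) has moves -a-> t2
  t2 = a.(0 + 0) has moves -a-> t3
  t3 = 0 + 0 has moves (no moves)
Bisimilarity quotient blocks:
  B0 = {s0, t0}
  B1 = {s1, t1}
  B2 = {s2, t2}
  B3 = {s3, t3}
s0 ∈ B0, t0 ∈ B0 → same block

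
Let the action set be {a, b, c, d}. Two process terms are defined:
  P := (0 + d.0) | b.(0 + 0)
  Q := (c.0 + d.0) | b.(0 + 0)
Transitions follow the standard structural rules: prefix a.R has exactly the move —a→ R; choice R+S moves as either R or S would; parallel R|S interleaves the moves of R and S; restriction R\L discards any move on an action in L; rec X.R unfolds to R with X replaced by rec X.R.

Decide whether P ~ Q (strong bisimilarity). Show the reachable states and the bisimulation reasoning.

P ≁ Q

LTS(P): 4 reachable states
  u0 = (0 + d.0) | b.(0 + 0) :: —b→ u1, —d→ u2
  u1 = (0 + d.0) | (0 + 0) :: —d→ u3
  u2 = 0 | b.(0 + 0) :: —b→ u3
  u3 = 0 | (0 + 0) :: stopped
LTS(Q): 4 reachable states
  v0 = (c.0 + d.0) | b.(0 + 0) :: —b→ v1, —c→ v2, —d→ v2
  v1 = (c.0 + d.0) | (0 + 0) :: —c→ v3, —d→ v3
  v2 = 0 | b.(0 + 0) :: —b→ v3
  v3 = 0 | (0 + 0) :: stopped
Partition-refinement fixed point:
  B0 = {u0}
  B1 = {u2, v2}
  B2 = {u3, v3}
  B3 = {u1}
  B4 = {v0}
  B5 = {v1}
u0 ∈ B0, v0 ∈ B4 → different blocks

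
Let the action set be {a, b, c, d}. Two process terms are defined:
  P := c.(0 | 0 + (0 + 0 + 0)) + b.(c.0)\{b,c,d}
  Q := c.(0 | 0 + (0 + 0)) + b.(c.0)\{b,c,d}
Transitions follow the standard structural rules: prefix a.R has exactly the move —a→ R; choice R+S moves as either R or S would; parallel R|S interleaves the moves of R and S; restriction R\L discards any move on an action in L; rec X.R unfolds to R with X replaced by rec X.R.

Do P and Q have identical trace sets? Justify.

LTS(P): 3 reachable states
  m0 = c.(0 | 0 + (0 + 0 + 0)) + b.(c.0)\{b,c,d} → --b--▸ m1, --c--▸ m2
  m1 = (c.0)\{b,c,d} → stopped
  m2 = 0 | 0 + (0 + 0 + 0) → stopped
LTS(Q): 3 reachable states
  n0 = c.(0 | 0 + (0 + 0)) + b.(c.0)\{b,c,d} → --b--▸ n1, --c--▸ n2
  n1 = (c.0)\{b,c,d} → stopped
  n2 = 0 | 0 + (0 + 0) → stopped
Coarsest stable partition (strong bisimilarity classes):
  B0 = {m0, n0}
  B1 = {m1, m2, n1, n2}
m0 ∈ B0, n0 ∈ B0 → same block
Bisimilar ⇒ trace-equivalent.

YES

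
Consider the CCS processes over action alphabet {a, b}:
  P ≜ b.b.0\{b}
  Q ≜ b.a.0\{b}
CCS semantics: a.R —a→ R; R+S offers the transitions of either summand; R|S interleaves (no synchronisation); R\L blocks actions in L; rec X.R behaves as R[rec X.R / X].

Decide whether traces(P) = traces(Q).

Reachable graph of P (3 states):
  s0 = b.b.0\{b} :: ··b··> s1
  s1 = b.0\{b} :: ··b··> s2
  s2 = 0\{b} :: ∅
Reachable graph of Q (3 states):
  t0 = b.a.0\{b} :: ··b··> t1
  t1 = a.0\{b} :: ··a··> t2
  t2 = 0\{b} :: ∅
Trace ⟨bb⟩ through P, begin at {s0}:
  step 1 (b): {s1}
  step 2 (b): {s2}
  ✓ P
Trace ⟨bb⟩ through Q, begin at {t0}:
  step 1 (b): {t1}
  step 2 (b): no successor for Q

traces(P) ≠ traces(Q) — witness ⟨bb⟩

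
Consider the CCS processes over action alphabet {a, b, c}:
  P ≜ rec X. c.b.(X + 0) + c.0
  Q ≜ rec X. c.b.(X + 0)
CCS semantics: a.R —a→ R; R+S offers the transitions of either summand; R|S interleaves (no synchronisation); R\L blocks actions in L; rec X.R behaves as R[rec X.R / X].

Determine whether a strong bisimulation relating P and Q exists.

not bisimilar

Reachable graph of P (4 states):
  m0 = rec X. c.b.(X + 0) + c.0 → —c→ m1, —c→ m2
  m1 = 0 → ·
  m2 = b.((rec X. c.b.(X + 0) + c.0) + 0) → —b→ m3
  m3 = (rec X. c.b.(X + 0) + c.0) + 0 → —c→ m1, —c→ m2
Reachable graph of Q (3 states):
  n0 = rec X. c.b.(X + 0) → —c→ n1
  n1 = b.((rec X. c.b.(X + 0)) + 0) → —b→ n2
  n2 = (rec X. c.b.(X + 0)) + 0 → —c→ n1
Coarsest stable partition (strong bisimilarity classes):
  B0 = {m0, m3}
  B1 = {m2}
  B2 = {m1}
  B3 = {n0, n2}
  B4 = {n1}
m0 ∈ B0, n0 ∈ B3 → different blocks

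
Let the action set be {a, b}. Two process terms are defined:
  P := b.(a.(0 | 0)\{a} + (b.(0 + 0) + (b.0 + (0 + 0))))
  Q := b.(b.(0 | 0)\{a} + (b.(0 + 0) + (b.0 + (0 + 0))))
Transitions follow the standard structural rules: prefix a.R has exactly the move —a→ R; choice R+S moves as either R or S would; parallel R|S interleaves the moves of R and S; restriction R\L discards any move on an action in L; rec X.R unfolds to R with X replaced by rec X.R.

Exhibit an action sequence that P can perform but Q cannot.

LTS(P): 5 reachable states
  u0 = b.(a.(0 | 0)\{a} + (b.(0 + 0) + (b.0 + (0 + 0)))) → -b-> u1
  u1 = a.(0 | 0)\{a} + (b.(0 + 0) + (b.0 + (0 + 0))) → -a-> u2, -b-> u3, -b-> u4
  u2 = (0 | 0)\{a} → (no moves)
  u3 = 0 → (no moves)
  u4 = 0 + 0 → (no moves)
LTS(Q): 5 reachable states
  v0 = b.(b.(0 | 0)\{a} + (b.(0 + 0) + (b.0 + (0 + 0)))) → -b-> v1
  v1 = b.(0 | 0)\{a} + (b.(0 + 0) + (b.0 + (0 + 0))) → -b-> v2, -b-> v3, -b-> v4
  v2 = (0 | 0)\{a} → (no moves)
  v3 = 0 → (no moves)
  v4 = 0 + 0 → (no moves)
Trace ⟨ba⟩ through P, begin at {u0}:
  [1] b ⇒ {u1}
  [2] a ⇒ {u2}
  — P admits the full trace.
Trace ⟨ba⟩ through Q, begin at {v0}:
  [1] b ⇒ {v1}
  [2] a ⇒ ∅ (Q stuck)

ba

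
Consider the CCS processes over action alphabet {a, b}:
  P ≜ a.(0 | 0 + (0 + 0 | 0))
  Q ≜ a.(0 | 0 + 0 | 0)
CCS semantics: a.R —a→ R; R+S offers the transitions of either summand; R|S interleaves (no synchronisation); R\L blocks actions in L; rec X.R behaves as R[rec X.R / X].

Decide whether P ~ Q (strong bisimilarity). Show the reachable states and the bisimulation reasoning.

P ~ Q

Reachable graph of P (2 states):
  s0 = a.(0 | 0 + (0 + 0 | 0)) has moves —a→ s1
  s1 = 0 | 0 + (0 + 0 | 0) has moves ·
Reachable graph of Q (2 states):
  t0 = a.(0 | 0 + 0 | 0) has moves —a→ t1
  t1 = 0 | 0 + 0 | 0 has moves ·
Bisimilarity quotient blocks:
  B0 = {s0, t0}
  B1 = {s1, t1}
s0 ∈ B0, t0 ∈ B0 → same block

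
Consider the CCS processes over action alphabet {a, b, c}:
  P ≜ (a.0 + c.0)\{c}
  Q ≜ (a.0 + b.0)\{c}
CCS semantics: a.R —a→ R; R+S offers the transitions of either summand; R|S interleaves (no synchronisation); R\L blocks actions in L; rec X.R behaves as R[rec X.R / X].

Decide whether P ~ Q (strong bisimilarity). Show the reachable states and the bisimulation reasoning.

NO

Reachable graph of P (2 states):
  u0 = (a.0 + c.0)\{c} has moves —a→ u1
  u1 = 0\{c} has moves (no moves)
Reachable graph of Q (2 states):
  v0 = (a.0 + b.0)\{c} has moves —a→ v1, —b→ v1
  v1 = 0\{c} has moves (no moves)
Coarsest stable partition (strong bisimilarity classes):
  B0 = {u0}
  B1 = {u1, v1}
  B2 = {v0}
u0 ∈ B0, v0 ∈ B2 → different blocks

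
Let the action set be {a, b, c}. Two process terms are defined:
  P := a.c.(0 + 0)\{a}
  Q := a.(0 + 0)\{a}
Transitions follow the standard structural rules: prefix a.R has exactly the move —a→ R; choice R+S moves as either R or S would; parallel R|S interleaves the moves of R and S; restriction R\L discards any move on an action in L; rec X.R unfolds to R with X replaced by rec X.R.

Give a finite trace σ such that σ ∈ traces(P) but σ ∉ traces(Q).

ac

Reachable graph of P (3 states):
  m0 = a.c.(0 + 0)\{a} :: =a=> m1
  m1 = c.(0 + 0)\{a} :: =c=> m2
  m2 = (0 + 0)\{a} :: stopped
Reachable graph of Q (2 states):
  n0 = a.(0 + 0)\{a} :: =a=> n1
  n1 = (0 + 0)\{a} :: stopped
Executing ac from P (initial set {m0}):
  step 1 (a): {m1}
  step 2 (c): {m2}
  P completes σ.
Executing ac from Q (initial set {n0}):
  step 1 (a): {n1}
  step 2 (c): ∅ (Q stuck)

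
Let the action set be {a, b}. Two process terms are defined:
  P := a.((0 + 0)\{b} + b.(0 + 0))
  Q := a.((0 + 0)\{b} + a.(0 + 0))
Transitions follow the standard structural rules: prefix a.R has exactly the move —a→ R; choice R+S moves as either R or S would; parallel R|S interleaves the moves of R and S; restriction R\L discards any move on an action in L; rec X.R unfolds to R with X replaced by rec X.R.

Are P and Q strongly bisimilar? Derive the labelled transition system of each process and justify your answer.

P's transition system — 3 states:
  s0 = a.((0 + 0)\{b} + b.(0 + 0)) has moves =a=> s1
  s1 = (0 + 0)\{b} + b.(0 + 0) has moves =b=> s2
  s2 = 0 + 0 has moves stopped
Q's transition system — 3 states:
  t0 = a.((0 + 0)\{b} + a.(0 + 0)) has moves =a=> t1
  t1 = (0 + 0)\{b} + a.(0 + 0) has moves =a=> t2
  t2 = 0 + 0 has moves stopped
Coarsest stable partition (strong bisimilarity classes):
  B0 = {s0}
  B1 = {s1}
  B2 = {s2, t2}
  B3 = {t0}
  B4 = {t1}
s0 ∈ B0, t0 ∈ B3 → different blocks

not bisimilar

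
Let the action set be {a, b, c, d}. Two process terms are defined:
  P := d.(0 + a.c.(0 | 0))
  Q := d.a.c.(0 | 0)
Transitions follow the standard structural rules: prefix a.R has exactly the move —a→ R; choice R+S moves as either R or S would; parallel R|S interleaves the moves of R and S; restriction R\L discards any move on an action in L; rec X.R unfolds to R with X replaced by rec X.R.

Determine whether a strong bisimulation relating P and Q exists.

YES

LTS(P): 4 reachable states
  m0 = d.(0 + a.c.(0 | 0)) → ··d··> m1
  m1 = 0 + a.c.(0 | 0) → ··a··> m2
  m2 = c.(0 | 0) → ··c··> m3
  m3 = 0 | 0 → stopped
LTS(Q): 4 reachable states
  n0 = d.a.c.(0 | 0) → ··d··> n1
  n1 = a.c.(0 | 0) → ··a··> n2
  n2 = c.(0 | 0) → ··c··> n3
  n3 = 0 | 0 → stopped
Bisimilarity quotient blocks:
  B0 = {m0, n0}
  B1 = {m1, n1}
  B2 = {m2, n2}
  B3 = {m3, n3}
m0 ∈ B0, n0 ∈ B0 → same block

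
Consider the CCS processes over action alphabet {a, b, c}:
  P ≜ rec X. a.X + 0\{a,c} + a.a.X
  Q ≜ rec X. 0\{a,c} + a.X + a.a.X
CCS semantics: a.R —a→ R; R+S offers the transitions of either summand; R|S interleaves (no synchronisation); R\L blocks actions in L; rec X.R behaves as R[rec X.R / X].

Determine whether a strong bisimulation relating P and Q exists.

P's transition system — 2 states:
  u0 = rec X. a.X + 0\{a,c} + a.a.X :: --a--▸ u0, --a--▸ u1
  u1 = a.(rec X. a.X + 0\{a,c} + a.a.X) :: --a--▸ u0
Q's transition system — 2 states:
  v0 = rec X. 0\{a,c} + a.X + a.a.X :: --a--▸ v0, --a--▸ v1
  v1 = a.(rec X. 0\{a,c} + a.X + a.a.X) :: --a--▸ v0
Coarsest stable partition (strong bisimilarity classes):
  B0 = {u0, u1, v0, v1}
u0 ∈ B0, v0 ∈ B0 → same block

P ~ Q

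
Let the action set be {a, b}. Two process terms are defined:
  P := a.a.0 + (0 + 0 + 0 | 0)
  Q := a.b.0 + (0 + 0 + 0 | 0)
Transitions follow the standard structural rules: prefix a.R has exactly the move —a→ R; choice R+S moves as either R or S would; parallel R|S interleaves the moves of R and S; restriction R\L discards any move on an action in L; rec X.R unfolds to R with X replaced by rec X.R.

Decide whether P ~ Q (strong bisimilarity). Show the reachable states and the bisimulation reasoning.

Reachable graph of P (3 states):
  u0 = a.a.0 + (0 + 0 + 0 | 0) → ··a··> u1
  u1 = a.0 → ··a··> u2
  u2 = 0 → ∅
Reachable graph of Q (3 states):
  v0 = a.b.0 + (0 + 0 + 0 | 0) → ··a··> v1
  v1 = b.0 → ··b··> v2
  v2 = 0 → ∅
Coarsest stable partition (strong bisimilarity classes):
  B0 = {u0}
  B1 = {u1}
  B2 = {u2, v2}
  B3 = {v0}
  B4 = {v1}
u0 ∈ B0, v0 ∈ B3 → different blocks

NO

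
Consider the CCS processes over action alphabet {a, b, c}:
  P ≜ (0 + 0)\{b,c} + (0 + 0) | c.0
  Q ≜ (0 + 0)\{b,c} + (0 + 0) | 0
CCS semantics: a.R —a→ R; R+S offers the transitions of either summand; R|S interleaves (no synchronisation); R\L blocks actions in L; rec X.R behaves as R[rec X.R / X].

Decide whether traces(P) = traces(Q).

LTS(P): 2 reachable states
  p0 = (0 + 0)\{b,c} + (0 + 0) | c.0 | ··c··> p1
  p1 = (0 + 0) | 0 | deadlocked
LTS(Q): 1 reachable states
  q0 = (0 + 0)\{b,c} + (0 + 0) | 0 | deadlocked
Trace ⟨c⟩ through P, begin at {p0}:
  [1] c ⇒ {p1}
  P completes σ.
Trace ⟨c⟩ through Q, begin at {q0}:
  [1] c ⇒ no successor for Q

traces(P) ≠ traces(Q) — witness ⟨c⟩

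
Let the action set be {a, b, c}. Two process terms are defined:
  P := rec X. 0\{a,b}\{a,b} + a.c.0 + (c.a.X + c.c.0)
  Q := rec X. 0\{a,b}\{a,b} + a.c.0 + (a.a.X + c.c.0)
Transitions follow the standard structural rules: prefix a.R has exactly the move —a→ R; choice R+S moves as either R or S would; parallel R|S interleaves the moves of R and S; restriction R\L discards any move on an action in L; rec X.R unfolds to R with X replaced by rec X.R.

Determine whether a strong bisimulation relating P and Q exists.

P ≁ Q

P's transition system — 4 states:
  u0 = rec X. 0\{a,b}\{a,b} + a.c.0 + (c.a.X + c.c.0) :: ··a··> u1, ··c··> u1, ··c··> u2
  u1 = c.0 :: ··c··> u3
  u2 = a.(rec X. 0\{a,b}\{a,b} + a.c.0 + (c.a.X + c.c.0)) :: ··a··> u0
  u3 = 0 :: (no moves)
Q's transition system — 4 states:
  v0 = rec X. 0\{a,b}\{a,b} + a.c.0 + (a.a.X + c.c.0) :: ··a··> v1, ··a··> v2, ··c··> v2
  v1 = a.(rec X. 0\{a,b}\{a,b} + a.c.0 + (a.a.X + c.c.0)) :: ··a··> v0
  v2 = c.0 :: ··c··> v3
  v3 = 0 :: (no moves)
Bisimilarity quotient blocks:
  B0 = {u0}
  B1 = {u2}
  B2 = {u1, v2}
  B3 = {u3, v3}
  B4 = {v0}
  B5 = {v1}
u0 ∈ B0, v0 ∈ B4 → different blocks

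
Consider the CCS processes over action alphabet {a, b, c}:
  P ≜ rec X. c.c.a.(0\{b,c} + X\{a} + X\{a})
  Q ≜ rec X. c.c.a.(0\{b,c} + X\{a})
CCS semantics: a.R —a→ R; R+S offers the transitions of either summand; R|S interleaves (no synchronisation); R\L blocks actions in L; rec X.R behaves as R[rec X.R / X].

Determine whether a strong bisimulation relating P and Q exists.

YES

LTS(P): 6 reachable states
  p0 = rec X. c.c.a.(0\{b,c} + X\{a} + X\{a}) has moves ··c··> p1
  p1 = c.a.(0\{b,c} + (rec X. c.c.a.(0\{b,c} + X\{a} + X\{a}))\{a} + (rec X. c.c.a.(0\{b,c} + X\{a} + X\{a}))\{a}) has moves ··c··> p2
  p2 = a.(0\{b,c} + (rec X. c.c.a.(0\{b,c} + X\{a} + X\{a}))\{a} + (rec X. c.c.a.(0\{b,c} + X\{a} + X\{a}))\{a}) has moves ··a··> p3
  p3 = 0\{b,c} + (rec X. c.c.a.(0\{b,c} + X\{a} + X\{a}))\{a} + (rec X. c.c.a.(0\{b,c} + X\{a} + X\{a}))\{a} has moves ··c··> p4
  p4 = (c.a.(0\{b,c} + (rec X. c.c.a.(0\{b,c} + X\{a} + X\{a}))\{a} + (rec X. c.c.a.(0\{b,c} + X\{a} + X\{a}))\{a}))\{a} has moves ··c··> p5
  p5 = (a.(0\{b,c} + (rec X. c.c.a.(0\{b,c} + X\{a} + X\{a}))\{a} + (rec X. c.c.a.(0\{b,c} + X\{a} + X\{a}))\{a}))\{a} has moves stopped
LTS(Q): 6 reachable states
  q0 = rec X. c.c.a.(0\{b,c} + X\{a}) has moves ··c··> q1
  q1 = c.a.(0\{b,c} + (rec X. c.c.a.(0\{b,c} + X\{a}))\{a}) has moves ··c··> q2
  q2 = a.(0\{b,c} + (rec X. c.c.a.(0\{b,c} + X\{a}))\{a}) has moves ··a··> q3
  q3 = 0\{b,c} + (rec X. c.c.a.(0\{b,c} + X\{a}))\{a} has moves ··c··> q4
  q4 = (c.a.(0\{b,c} + (rec X. c.c.a.(0\{b,c} + X\{a}))\{a}))\{a} has moves ··c··> q5
  q5 = (a.(0\{b,c} + (rec X. c.c.a.(0\{b,c} + X\{a}))\{a}))\{a} has moves stopped
Coarsest stable partition (strong bisimilarity classes):
  B0 = {p0, q0}
  B1 = {p1, q1}
  B2 = {p2, q2}
  B3 = {p3, q3}
  B4 = {p4, q4}
  B5 = {p5, q5}
p0 ∈ B0, q0 ∈ B0 → same block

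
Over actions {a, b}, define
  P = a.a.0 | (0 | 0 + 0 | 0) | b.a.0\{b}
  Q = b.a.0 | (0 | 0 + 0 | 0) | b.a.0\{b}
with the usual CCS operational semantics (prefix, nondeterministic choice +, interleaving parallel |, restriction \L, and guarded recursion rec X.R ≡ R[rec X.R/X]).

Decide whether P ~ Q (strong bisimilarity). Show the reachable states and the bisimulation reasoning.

not bisimilar

Reachable graph of P (9 states):
  m0 = a.a.0 | (0 | 0 + 0 | 0) | b.a.0\{b} | -a-> m1, -b-> m2
  m1 = a.0 | (0 | 0 + 0 | 0) | b.a.0\{b} | -a-> m3, -b-> m4
  m2 = a.a.0 | (0 | 0 + 0 | 0) | a.0\{b} | -a-> m4, -a-> m5
  m3 = 0 | (0 | 0 + 0 | 0) | b.a.0\{b} | -b-> m6
  m4 = a.0 | (0 | 0 + 0 | 0) | a.0\{b} | -a-> m6, -a-> m7
  m5 = a.a.0 | (0 | 0 + 0 | 0) | 0\{b} | -a-> m7
  m6 = 0 | (0 | 0 + 0 | 0) | a.0\{b} | -a-> m8
  m7 = a.0 | (0 | 0 + 0 | 0) | 0\{b} | -a-> m8
  m8 = 0 | (0 | 0 + 0 | 0) | 0\{b} | stopped
Reachable graph of Q (9 states):
  n0 = b.a.0 | (0 | 0 + 0 | 0) | b.a.0\{b} | -b-> n1, -b-> n2
  n1 = a.0 | (0 | 0 + 0 | 0) | b.a.0\{b} | -a-> n3, -b-> n4
  n2 = b.a.0 | (0 | 0 + 0 | 0) | a.0\{b} | -a-> n5, -b-> n4
  n3 = 0 | (0 | 0 + 0 | 0) | b.a.0\{b} | -b-> n6
  n4 = a.0 | (0 | 0 + 0 | 0) | a.0\{b} | -a-> n6, -a-> n7
  n5 = b.a.0 | (0 | 0 + 0 | 0) | 0\{b} | -b-> n7
  n6 = 0 | (0 | 0 + 0 | 0) | a.0\{b} | -a-> n8
  n7 = a.0 | (0 | 0 + 0 | 0) | 0\{b} | -a-> n8
  n8 = 0 | (0 | 0 + 0 | 0) | 0\{b} | stopped
Bisimilarity quotient blocks:
  B0 = {m0}
  B1 = {m1, n1, n2}
  B2 = {m4, m5, n4}
  B3 = {m6, m7, n6, n7}
  B4 = {m8, n8}
  B5 = {m3, n3, n5}
  B6 = {m2}
  B7 = {n0}
m0 ∈ B0, n0 ∈ B7 → different blocks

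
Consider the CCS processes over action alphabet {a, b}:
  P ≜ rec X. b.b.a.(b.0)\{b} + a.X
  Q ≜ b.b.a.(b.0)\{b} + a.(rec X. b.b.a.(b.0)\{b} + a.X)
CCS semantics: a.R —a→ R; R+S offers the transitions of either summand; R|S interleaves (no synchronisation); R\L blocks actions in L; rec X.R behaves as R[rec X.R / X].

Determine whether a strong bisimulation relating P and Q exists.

P's transition system — 4 states:
  u0 = rec X. b.b.a.(b.0)\{b} + a.X has moves --a--▸ u0, --b--▸ u1
  u1 = b.a.(b.0)\{b} has moves --b--▸ u2
  u2 = a.(b.0)\{b} has moves --a--▸ u3
  u3 = (b.0)\{b} has moves deadlocked
Q's transition system — 5 states:
  v0 = b.b.a.(b.0)\{b} + a.(rec X. b.b.a.(b.0)\{b} + a.X) has moves --a--▸ v1, --b--▸ v2
  v1 = rec X. b.b.a.(b.0)\{b} + a.X has moves --a--▸ v1, --b--▸ v2
  v2 = b.a.(b.0)\{b} has moves --b--▸ v3
  v3 = a.(b.0)\{b} has moves --a--▸ v4
  v4 = (b.0)\{b} has moves deadlocked
Partition-refinement fixed point:
  B0 = {u0, v0, v1}
  B1 = {u1, v2}
  B2 = {u2, v3}
  B3 = {u3, v4}
u0 ∈ B0, v0 ∈ B0 → same block

bisimilar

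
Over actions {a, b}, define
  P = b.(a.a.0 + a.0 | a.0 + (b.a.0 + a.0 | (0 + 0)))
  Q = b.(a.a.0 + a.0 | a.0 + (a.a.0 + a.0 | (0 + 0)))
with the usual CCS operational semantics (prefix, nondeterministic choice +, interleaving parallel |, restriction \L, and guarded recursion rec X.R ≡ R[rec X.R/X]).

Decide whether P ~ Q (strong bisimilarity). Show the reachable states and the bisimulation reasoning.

Reachable graph of P (8 states):
  m0 = b.(a.a.0 + a.0 | a.0 + (b.a.0 + a.0 | (0 + 0))) ⊢ —b→ m1
  m1 = a.a.0 + a.0 | a.0 + (b.a.0 + a.0 | (0 + 0)) ⊢ —a→ m2, —a→ m3, —a→ m4, —a→ m5, —b→ m4
  m2 = 0 | (0 + 0) ⊢ ∅
  m3 = 0 | a.0 ⊢ —a→ m6
  m4 = a.0 ⊢ —a→ m7
  m5 = a.0 | 0 ⊢ —a→ m6
  m6 = 0 | 0 ⊢ ∅
  m7 = 0 ⊢ ∅
Reachable graph of Q (8 states):
  n0 = b.(a.a.0 + a.0 | a.0 + (a.a.0 + a.0 | (0 + 0))) ⊢ —b→ n1
  n1 = a.a.0 + a.0 | a.0 + (a.a.0 + a.0 | (0 + 0)) ⊢ —a→ n2, —a→ n3, —a→ n4, —a→ n5
  n2 = 0 | (0 + 0) ⊢ ∅
  n3 = 0 | a.0 ⊢ —a→ n6
  n4 = a.0 ⊢ —a→ n7
  n5 = a.0 | 0 ⊢ —a→ n6
  n6 = 0 | 0 ⊢ ∅
  n7 = 0 ⊢ ∅
Partition-refinement fixed point:
  B0 = {m0}
  B1 = {m1}
  B2 = {m2, m6, m7, n2, n6, n7}
  B3 = {m3, m4, m5, n3, n4, n5}
  B4 = {n0}
  B5 = {n1}
m0 ∈ B0, n0 ∈ B4 → different blocks

NO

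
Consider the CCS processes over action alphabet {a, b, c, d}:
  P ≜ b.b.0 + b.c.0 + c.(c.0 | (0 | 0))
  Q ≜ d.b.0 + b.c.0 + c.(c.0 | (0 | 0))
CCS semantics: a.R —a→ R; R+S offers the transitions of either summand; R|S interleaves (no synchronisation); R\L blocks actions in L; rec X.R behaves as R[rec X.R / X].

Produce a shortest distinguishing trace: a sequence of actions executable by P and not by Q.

bb

P's transition system — 6 states:
  m0 = b.b.0 + b.c.0 + c.(c.0 | (0 | 0)) ⊢ -b-> m1, -b-> m2, -c-> m3
  m1 = b.0 ⊢ -b-> m4
  m2 = c.0 ⊢ -c-> m4
  m3 = c.0 | (0 | 0) ⊢ -c-> m5
  m4 = 0 ⊢ deadlocked
  m5 = 0 | (0 | 0) ⊢ deadlocked
Q's transition system — 6 states:
  n0 = d.b.0 + b.c.0 + c.(c.0 | (0 | 0)) ⊢ -b-> n1, -c-> n2, -d-> n3
  n1 = c.0 ⊢ -c-> n4
  n2 = c.0 | (0 | 0) ⊢ -c-> n5
  n3 = b.0 ⊢ -b-> n4
  n4 = 0 ⊢ deadlocked
  n5 = 0 | (0 | 0) ⊢ deadlocked
Executing bb from P (initial set {m0}):
  step 1 (b): {m1, m2}
  step 2 (b): {m4}
  — P admits the full trace.
Executing bb from Q (initial set {n0}):
  step 1 (b): {n1}
  step 2 (b): no successor for Q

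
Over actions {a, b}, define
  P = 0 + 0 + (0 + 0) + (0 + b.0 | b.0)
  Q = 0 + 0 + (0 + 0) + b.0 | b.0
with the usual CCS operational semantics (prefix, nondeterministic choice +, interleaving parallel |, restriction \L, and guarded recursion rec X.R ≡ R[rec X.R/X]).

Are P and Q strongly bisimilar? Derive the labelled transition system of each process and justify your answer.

P ~ Q

P's transition system — 4 states:
  m0 = 0 + 0 + (0 + 0) + (0 + b.0 | b.0) | --b--▸ m1, --b--▸ m2
  m1 = 0 | b.0 | --b--▸ m3
  m2 = b.0 | 0 | --b--▸ m3
  m3 = 0 | 0 | ·
Q's transition system — 4 states:
  n0 = 0 + 0 + (0 + 0) + b.0 | b.0 | --b--▸ n1, --b--▸ n2
  n1 = 0 | b.0 | --b--▸ n3
  n2 = b.0 | 0 | --b--▸ n3
  n3 = 0 | 0 | ·
Coarsest stable partition (strong bisimilarity classes):
  B0 = {m0, n0}
  B1 = {m1, m2, n1, n2}
  B2 = {m3, n3}
m0 ∈ B0, n0 ∈ B0 → same block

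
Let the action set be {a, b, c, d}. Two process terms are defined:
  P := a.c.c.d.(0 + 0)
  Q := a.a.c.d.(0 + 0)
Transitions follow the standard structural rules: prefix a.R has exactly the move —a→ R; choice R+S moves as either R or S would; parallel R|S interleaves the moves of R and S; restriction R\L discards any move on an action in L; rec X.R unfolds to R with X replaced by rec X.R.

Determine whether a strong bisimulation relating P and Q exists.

P ≁ Q

LTS(P): 5 reachable states
  u0 = a.c.c.d.(0 + 0) ⊢ —a→ u1
  u1 = c.c.d.(0 + 0) ⊢ —c→ u2
  u2 = c.d.(0 + 0) ⊢ —c→ u3
  u3 = d.(0 + 0) ⊢ —d→ u4
  u4 = 0 + 0 ⊢ ∅
LTS(Q): 5 reachable states
  v0 = a.a.c.d.(0 + 0) ⊢ —a→ v1
  v1 = a.c.d.(0 + 0) ⊢ —a→ v2
  v2 = c.d.(0 + 0) ⊢ —c→ v3
  v3 = d.(0 + 0) ⊢ —d→ v4
  v4 = 0 + 0 ⊢ ∅
Coarsest stable partition (strong bisimilarity classes):
  B0 = {u0}
  B1 = {u1}
  B2 = {u2, v2}
  B3 = {u3, v3}
  B4 = {u4, v4}
  B5 = {v0}
  B6 = {v1}
u0 ∈ B0, v0 ∈ B5 → different blocks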